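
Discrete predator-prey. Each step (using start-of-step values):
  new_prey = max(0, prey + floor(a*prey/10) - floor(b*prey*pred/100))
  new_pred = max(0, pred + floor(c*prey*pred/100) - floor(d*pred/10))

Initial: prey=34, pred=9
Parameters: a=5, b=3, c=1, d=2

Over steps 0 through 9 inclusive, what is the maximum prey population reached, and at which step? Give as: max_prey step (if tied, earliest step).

Step 1: prey: 34+17-9=42; pred: 9+3-1=11
Step 2: prey: 42+21-13=50; pred: 11+4-2=13
Step 3: prey: 50+25-19=56; pred: 13+6-2=17
Step 4: prey: 56+28-28=56; pred: 17+9-3=23
Step 5: prey: 56+28-38=46; pred: 23+12-4=31
Step 6: prey: 46+23-42=27; pred: 31+14-6=39
Step 7: prey: 27+13-31=9; pred: 39+10-7=42
Step 8: prey: 9+4-11=2; pred: 42+3-8=37
Step 9: prey: 2+1-2=1; pred: 37+0-7=30
Max prey = 56 at step 3

Answer: 56 3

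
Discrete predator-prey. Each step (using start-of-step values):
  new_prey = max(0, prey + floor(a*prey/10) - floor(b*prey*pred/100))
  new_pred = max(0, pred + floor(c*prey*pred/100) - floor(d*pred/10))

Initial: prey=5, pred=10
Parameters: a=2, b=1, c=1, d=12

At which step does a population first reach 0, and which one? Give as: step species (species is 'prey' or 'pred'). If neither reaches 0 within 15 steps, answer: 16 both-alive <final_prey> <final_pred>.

Answer: 1 pred

Derivation:
Step 1: prey: 5+1-0=6; pred: 10+0-12=0
First extinction: pred at step 1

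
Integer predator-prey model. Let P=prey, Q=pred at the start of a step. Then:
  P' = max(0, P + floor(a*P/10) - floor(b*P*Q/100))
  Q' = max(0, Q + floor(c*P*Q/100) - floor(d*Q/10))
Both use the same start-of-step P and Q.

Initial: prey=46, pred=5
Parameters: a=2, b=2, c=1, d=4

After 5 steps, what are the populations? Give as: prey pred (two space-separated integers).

Answer: 73 8

Derivation:
Step 1: prey: 46+9-4=51; pred: 5+2-2=5
Step 2: prey: 51+10-5=56; pred: 5+2-2=5
Step 3: prey: 56+11-5=62; pred: 5+2-2=5
Step 4: prey: 62+12-6=68; pred: 5+3-2=6
Step 5: prey: 68+13-8=73; pred: 6+4-2=8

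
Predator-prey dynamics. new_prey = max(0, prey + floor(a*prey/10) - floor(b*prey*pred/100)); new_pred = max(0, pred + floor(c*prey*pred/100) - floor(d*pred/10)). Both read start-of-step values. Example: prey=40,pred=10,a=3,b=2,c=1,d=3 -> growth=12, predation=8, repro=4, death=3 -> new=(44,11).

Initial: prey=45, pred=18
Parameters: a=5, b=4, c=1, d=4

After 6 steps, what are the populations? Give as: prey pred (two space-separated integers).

Answer: 21 7

Derivation:
Step 1: prey: 45+22-32=35; pred: 18+8-7=19
Step 2: prey: 35+17-26=26; pred: 19+6-7=18
Step 3: prey: 26+13-18=21; pred: 18+4-7=15
Step 4: prey: 21+10-12=19; pred: 15+3-6=12
Step 5: prey: 19+9-9=19; pred: 12+2-4=10
Step 6: prey: 19+9-7=21; pred: 10+1-4=7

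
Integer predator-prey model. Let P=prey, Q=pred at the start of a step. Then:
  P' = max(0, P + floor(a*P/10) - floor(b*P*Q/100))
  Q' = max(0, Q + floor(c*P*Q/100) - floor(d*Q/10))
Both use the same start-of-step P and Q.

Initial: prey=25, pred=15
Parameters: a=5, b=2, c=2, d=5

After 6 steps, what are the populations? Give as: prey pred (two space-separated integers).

Answer: 32 54

Derivation:
Step 1: prey: 25+12-7=30; pred: 15+7-7=15
Step 2: prey: 30+15-9=36; pred: 15+9-7=17
Step 3: prey: 36+18-12=42; pred: 17+12-8=21
Step 4: prey: 42+21-17=46; pred: 21+17-10=28
Step 5: prey: 46+23-25=44; pred: 28+25-14=39
Step 6: prey: 44+22-34=32; pred: 39+34-19=54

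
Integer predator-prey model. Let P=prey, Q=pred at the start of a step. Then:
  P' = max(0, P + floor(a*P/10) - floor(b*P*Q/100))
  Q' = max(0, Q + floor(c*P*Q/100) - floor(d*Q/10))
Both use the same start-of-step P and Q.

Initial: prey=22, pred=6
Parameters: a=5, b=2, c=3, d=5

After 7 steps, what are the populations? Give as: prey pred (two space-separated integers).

Answer: 0 97

Derivation:
Step 1: prey: 22+11-2=31; pred: 6+3-3=6
Step 2: prey: 31+15-3=43; pred: 6+5-3=8
Step 3: prey: 43+21-6=58; pred: 8+10-4=14
Step 4: prey: 58+29-16=71; pred: 14+24-7=31
Step 5: prey: 71+35-44=62; pred: 31+66-15=82
Step 6: prey: 62+31-101=0; pred: 82+152-41=193
Step 7: prey: 0+0-0=0; pred: 193+0-96=97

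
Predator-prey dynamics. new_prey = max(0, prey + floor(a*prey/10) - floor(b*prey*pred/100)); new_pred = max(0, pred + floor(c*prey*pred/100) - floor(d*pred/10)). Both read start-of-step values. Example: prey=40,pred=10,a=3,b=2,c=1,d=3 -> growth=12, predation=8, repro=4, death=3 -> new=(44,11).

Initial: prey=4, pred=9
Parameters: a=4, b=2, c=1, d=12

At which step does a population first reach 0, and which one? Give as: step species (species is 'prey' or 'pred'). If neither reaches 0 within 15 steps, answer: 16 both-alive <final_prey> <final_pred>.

Step 1: prey: 4+1-0=5; pred: 9+0-10=0
First extinction: pred at step 1

Answer: 1 pred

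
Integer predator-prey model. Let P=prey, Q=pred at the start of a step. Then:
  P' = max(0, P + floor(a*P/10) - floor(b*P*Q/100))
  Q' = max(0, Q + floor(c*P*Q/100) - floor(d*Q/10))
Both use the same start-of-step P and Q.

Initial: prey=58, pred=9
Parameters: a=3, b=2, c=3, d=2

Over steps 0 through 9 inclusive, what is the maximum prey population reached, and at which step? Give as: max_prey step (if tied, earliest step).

Answer: 65 1

Derivation:
Step 1: prey: 58+17-10=65; pred: 9+15-1=23
Step 2: prey: 65+19-29=55; pred: 23+44-4=63
Step 3: prey: 55+16-69=2; pred: 63+103-12=154
Step 4: prey: 2+0-6=0; pred: 154+9-30=133
Step 5: prey: 0+0-0=0; pred: 133+0-26=107
Step 6: prey: 0+0-0=0; pred: 107+0-21=86
Step 7: prey: 0+0-0=0; pred: 86+0-17=69
Step 8: prey: 0+0-0=0; pred: 69+0-13=56
Step 9: prey: 0+0-0=0; pred: 56+0-11=45
Max prey = 65 at step 1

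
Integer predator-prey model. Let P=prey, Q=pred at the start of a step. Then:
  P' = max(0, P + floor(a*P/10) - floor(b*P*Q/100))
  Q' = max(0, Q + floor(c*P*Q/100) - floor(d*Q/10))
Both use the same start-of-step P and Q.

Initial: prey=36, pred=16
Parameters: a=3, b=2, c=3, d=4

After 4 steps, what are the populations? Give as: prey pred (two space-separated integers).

Answer: 1 58

Derivation:
Step 1: prey: 36+10-11=35; pred: 16+17-6=27
Step 2: prey: 35+10-18=27; pred: 27+28-10=45
Step 3: prey: 27+8-24=11; pred: 45+36-18=63
Step 4: prey: 11+3-13=1; pred: 63+20-25=58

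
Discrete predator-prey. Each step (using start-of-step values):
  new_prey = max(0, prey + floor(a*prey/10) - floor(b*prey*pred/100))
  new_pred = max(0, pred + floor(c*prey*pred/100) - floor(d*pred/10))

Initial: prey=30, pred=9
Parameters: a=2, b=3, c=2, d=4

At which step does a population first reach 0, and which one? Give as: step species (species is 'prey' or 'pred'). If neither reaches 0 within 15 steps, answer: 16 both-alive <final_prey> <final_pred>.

Step 1: prey: 30+6-8=28; pred: 9+5-3=11
Step 2: prey: 28+5-9=24; pred: 11+6-4=13
Step 3: prey: 24+4-9=19; pred: 13+6-5=14
Step 4: prey: 19+3-7=15; pred: 14+5-5=14
Step 5: prey: 15+3-6=12; pred: 14+4-5=13
Step 6: prey: 12+2-4=10; pred: 13+3-5=11
Step 7: prey: 10+2-3=9; pred: 11+2-4=9
Step 8: prey: 9+1-2=8; pred: 9+1-3=7
Step 9: prey: 8+1-1=8; pred: 7+1-2=6
Step 10: prey: 8+1-1=8; pred: 6+0-2=4
Step 11: prey: 8+1-0=9; pred: 4+0-1=3
Step 12: prey: 9+1-0=10; pred: 3+0-1=2
Step 13: prey: 10+2-0=12; pred: 2+0-0=2
Step 14: prey: 12+2-0=14; pred: 2+0-0=2
Step 15: prey: 14+2-0=16; pred: 2+0-0=2
No extinction within 15 steps

Answer: 16 both-alive 16 2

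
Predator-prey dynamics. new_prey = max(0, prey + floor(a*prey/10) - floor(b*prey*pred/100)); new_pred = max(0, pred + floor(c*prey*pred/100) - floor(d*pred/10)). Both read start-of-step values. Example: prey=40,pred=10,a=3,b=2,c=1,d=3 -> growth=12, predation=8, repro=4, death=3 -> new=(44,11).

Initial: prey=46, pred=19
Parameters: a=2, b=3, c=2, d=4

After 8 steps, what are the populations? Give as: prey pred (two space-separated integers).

Answer: 1 3

Derivation:
Step 1: prey: 46+9-26=29; pred: 19+17-7=29
Step 2: prey: 29+5-25=9; pred: 29+16-11=34
Step 3: prey: 9+1-9=1; pred: 34+6-13=27
Step 4: prey: 1+0-0=1; pred: 27+0-10=17
Step 5: prey: 1+0-0=1; pred: 17+0-6=11
Step 6: prey: 1+0-0=1; pred: 11+0-4=7
Step 7: prey: 1+0-0=1; pred: 7+0-2=5
Step 8: prey: 1+0-0=1; pred: 5+0-2=3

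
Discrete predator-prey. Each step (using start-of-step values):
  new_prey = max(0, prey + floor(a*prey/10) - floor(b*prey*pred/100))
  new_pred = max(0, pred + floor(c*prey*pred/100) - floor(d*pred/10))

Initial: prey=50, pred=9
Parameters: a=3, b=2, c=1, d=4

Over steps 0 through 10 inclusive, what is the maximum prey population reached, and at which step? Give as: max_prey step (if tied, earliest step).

Answer: 68 4

Derivation:
Step 1: prey: 50+15-9=56; pred: 9+4-3=10
Step 2: prey: 56+16-11=61; pred: 10+5-4=11
Step 3: prey: 61+18-13=66; pred: 11+6-4=13
Step 4: prey: 66+19-17=68; pred: 13+8-5=16
Step 5: prey: 68+20-21=67; pred: 16+10-6=20
Step 6: prey: 67+20-26=61; pred: 20+13-8=25
Step 7: prey: 61+18-30=49; pred: 25+15-10=30
Step 8: prey: 49+14-29=34; pred: 30+14-12=32
Step 9: prey: 34+10-21=23; pred: 32+10-12=30
Step 10: prey: 23+6-13=16; pred: 30+6-12=24
Max prey = 68 at step 4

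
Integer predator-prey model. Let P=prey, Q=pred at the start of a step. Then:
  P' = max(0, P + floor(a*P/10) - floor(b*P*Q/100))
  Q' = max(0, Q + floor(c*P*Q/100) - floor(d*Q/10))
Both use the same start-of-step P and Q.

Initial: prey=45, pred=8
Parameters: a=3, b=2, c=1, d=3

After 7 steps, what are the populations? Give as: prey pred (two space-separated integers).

Step 1: prey: 45+13-7=51; pred: 8+3-2=9
Step 2: prey: 51+15-9=57; pred: 9+4-2=11
Step 3: prey: 57+17-12=62; pred: 11+6-3=14
Step 4: prey: 62+18-17=63; pred: 14+8-4=18
Step 5: prey: 63+18-22=59; pred: 18+11-5=24
Step 6: prey: 59+17-28=48; pred: 24+14-7=31
Step 7: prey: 48+14-29=33; pred: 31+14-9=36

Answer: 33 36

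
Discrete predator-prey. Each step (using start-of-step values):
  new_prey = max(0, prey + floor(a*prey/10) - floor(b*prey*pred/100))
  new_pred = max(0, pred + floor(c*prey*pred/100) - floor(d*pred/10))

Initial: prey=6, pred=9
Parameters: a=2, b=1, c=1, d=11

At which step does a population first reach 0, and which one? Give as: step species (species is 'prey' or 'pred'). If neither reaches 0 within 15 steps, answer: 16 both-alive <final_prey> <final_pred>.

Answer: 1 pred

Derivation:
Step 1: prey: 6+1-0=7; pred: 9+0-9=0
First extinction: pred at step 1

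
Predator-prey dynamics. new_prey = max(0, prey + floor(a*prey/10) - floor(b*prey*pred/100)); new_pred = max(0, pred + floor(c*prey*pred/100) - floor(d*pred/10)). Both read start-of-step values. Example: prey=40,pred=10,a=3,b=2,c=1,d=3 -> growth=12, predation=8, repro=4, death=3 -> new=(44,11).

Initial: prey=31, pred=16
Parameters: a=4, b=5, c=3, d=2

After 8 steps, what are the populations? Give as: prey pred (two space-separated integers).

Answer: 0 11

Derivation:
Step 1: prey: 31+12-24=19; pred: 16+14-3=27
Step 2: prey: 19+7-25=1; pred: 27+15-5=37
Step 3: prey: 1+0-1=0; pred: 37+1-7=31
Step 4: prey: 0+0-0=0; pred: 31+0-6=25
Step 5: prey: 0+0-0=0; pred: 25+0-5=20
Step 6: prey: 0+0-0=0; pred: 20+0-4=16
Step 7: prey: 0+0-0=0; pred: 16+0-3=13
Step 8: prey: 0+0-0=0; pred: 13+0-2=11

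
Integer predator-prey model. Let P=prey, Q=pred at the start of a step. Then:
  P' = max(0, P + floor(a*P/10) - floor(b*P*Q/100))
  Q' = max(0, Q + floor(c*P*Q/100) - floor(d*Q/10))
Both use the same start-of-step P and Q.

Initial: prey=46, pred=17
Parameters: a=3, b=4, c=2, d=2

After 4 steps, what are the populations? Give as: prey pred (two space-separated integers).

Step 1: prey: 46+13-31=28; pred: 17+15-3=29
Step 2: prey: 28+8-32=4; pred: 29+16-5=40
Step 3: prey: 4+1-6=0; pred: 40+3-8=35
Step 4: prey: 0+0-0=0; pred: 35+0-7=28

Answer: 0 28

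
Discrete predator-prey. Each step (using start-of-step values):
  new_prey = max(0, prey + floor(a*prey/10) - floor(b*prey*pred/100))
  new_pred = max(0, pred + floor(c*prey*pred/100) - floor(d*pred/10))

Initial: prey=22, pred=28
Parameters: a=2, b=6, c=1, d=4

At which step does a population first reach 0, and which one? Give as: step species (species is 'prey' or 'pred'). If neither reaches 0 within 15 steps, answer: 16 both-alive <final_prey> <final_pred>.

Step 1: prey: 22+4-36=0; pred: 28+6-11=23
First extinction: prey at step 1

Answer: 1 prey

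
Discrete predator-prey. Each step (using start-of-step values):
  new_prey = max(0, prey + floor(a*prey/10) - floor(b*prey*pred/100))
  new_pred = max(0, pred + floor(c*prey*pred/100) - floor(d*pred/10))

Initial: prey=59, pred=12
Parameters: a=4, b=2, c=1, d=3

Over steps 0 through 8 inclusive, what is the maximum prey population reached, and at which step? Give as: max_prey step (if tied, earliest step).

Answer: 74 2

Derivation:
Step 1: prey: 59+23-14=68; pred: 12+7-3=16
Step 2: prey: 68+27-21=74; pred: 16+10-4=22
Step 3: prey: 74+29-32=71; pred: 22+16-6=32
Step 4: prey: 71+28-45=54; pred: 32+22-9=45
Step 5: prey: 54+21-48=27; pred: 45+24-13=56
Step 6: prey: 27+10-30=7; pred: 56+15-16=55
Step 7: prey: 7+2-7=2; pred: 55+3-16=42
Step 8: prey: 2+0-1=1; pred: 42+0-12=30
Max prey = 74 at step 2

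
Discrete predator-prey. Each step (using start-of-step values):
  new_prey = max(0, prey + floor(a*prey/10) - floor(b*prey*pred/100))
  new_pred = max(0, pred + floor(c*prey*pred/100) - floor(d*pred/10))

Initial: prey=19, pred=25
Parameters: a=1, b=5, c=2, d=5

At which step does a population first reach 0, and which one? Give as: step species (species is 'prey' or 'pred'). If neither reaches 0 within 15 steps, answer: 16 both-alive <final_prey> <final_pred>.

Step 1: prey: 19+1-23=0; pred: 25+9-12=22
First extinction: prey at step 1

Answer: 1 prey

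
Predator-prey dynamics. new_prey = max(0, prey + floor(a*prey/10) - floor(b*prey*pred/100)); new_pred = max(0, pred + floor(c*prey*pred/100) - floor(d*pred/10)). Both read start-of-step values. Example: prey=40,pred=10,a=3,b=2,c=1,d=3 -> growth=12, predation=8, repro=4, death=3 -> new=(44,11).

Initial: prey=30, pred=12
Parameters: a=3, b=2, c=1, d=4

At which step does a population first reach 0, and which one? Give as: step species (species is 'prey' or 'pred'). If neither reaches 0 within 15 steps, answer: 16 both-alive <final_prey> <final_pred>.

Answer: 16 both-alive 16 24

Derivation:
Step 1: prey: 30+9-7=32; pred: 12+3-4=11
Step 2: prey: 32+9-7=34; pred: 11+3-4=10
Step 3: prey: 34+10-6=38; pred: 10+3-4=9
Step 4: prey: 38+11-6=43; pred: 9+3-3=9
Step 5: prey: 43+12-7=48; pred: 9+3-3=9
Step 6: prey: 48+14-8=54; pred: 9+4-3=10
Step 7: prey: 54+16-10=60; pred: 10+5-4=11
Step 8: prey: 60+18-13=65; pred: 11+6-4=13
Step 9: prey: 65+19-16=68; pred: 13+8-5=16
Step 10: prey: 68+20-21=67; pred: 16+10-6=20
Step 11: prey: 67+20-26=61; pred: 20+13-8=25
Step 12: prey: 61+18-30=49; pred: 25+15-10=30
Step 13: prey: 49+14-29=34; pred: 30+14-12=32
Step 14: prey: 34+10-21=23; pred: 32+10-12=30
Step 15: prey: 23+6-13=16; pred: 30+6-12=24
No extinction within 15 steps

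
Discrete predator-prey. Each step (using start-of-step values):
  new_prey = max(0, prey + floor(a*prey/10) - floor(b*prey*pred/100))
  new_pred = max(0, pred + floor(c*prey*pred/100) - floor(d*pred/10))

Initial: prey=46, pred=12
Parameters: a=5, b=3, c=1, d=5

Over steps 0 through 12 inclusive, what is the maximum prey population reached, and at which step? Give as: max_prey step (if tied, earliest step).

Step 1: prey: 46+23-16=53; pred: 12+5-6=11
Step 2: prey: 53+26-17=62; pred: 11+5-5=11
Step 3: prey: 62+31-20=73; pred: 11+6-5=12
Step 4: prey: 73+36-26=83; pred: 12+8-6=14
Step 5: prey: 83+41-34=90; pred: 14+11-7=18
Step 6: prey: 90+45-48=87; pred: 18+16-9=25
Step 7: prey: 87+43-65=65; pred: 25+21-12=34
Step 8: prey: 65+32-66=31; pred: 34+22-17=39
Step 9: prey: 31+15-36=10; pred: 39+12-19=32
Step 10: prey: 10+5-9=6; pred: 32+3-16=19
Step 11: prey: 6+3-3=6; pred: 19+1-9=11
Step 12: prey: 6+3-1=8; pred: 11+0-5=6
Max prey = 90 at step 5

Answer: 90 5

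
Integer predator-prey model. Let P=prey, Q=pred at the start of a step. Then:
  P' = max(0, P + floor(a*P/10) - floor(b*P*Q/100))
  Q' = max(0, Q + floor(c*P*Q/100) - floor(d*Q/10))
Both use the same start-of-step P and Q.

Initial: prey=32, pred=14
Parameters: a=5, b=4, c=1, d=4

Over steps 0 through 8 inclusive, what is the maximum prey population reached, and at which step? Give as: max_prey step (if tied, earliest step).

Step 1: prey: 32+16-17=31; pred: 14+4-5=13
Step 2: prey: 31+15-16=30; pred: 13+4-5=12
Step 3: prey: 30+15-14=31; pred: 12+3-4=11
Step 4: prey: 31+15-13=33; pred: 11+3-4=10
Step 5: prey: 33+16-13=36; pred: 10+3-4=9
Step 6: prey: 36+18-12=42; pred: 9+3-3=9
Step 7: prey: 42+21-15=48; pred: 9+3-3=9
Step 8: prey: 48+24-17=55; pred: 9+4-3=10
Max prey = 55 at step 8

Answer: 55 8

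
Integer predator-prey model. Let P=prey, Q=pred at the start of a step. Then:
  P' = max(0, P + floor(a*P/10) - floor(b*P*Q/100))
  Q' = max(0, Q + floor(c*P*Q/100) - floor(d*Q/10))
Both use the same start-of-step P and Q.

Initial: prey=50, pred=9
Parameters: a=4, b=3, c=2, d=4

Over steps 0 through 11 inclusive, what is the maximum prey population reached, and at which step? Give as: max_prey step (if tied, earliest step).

Answer: 57 1

Derivation:
Step 1: prey: 50+20-13=57; pred: 9+9-3=15
Step 2: prey: 57+22-25=54; pred: 15+17-6=26
Step 3: prey: 54+21-42=33; pred: 26+28-10=44
Step 4: prey: 33+13-43=3; pred: 44+29-17=56
Step 5: prey: 3+1-5=0; pred: 56+3-22=37
Step 6: prey: 0+0-0=0; pred: 37+0-14=23
Step 7: prey: 0+0-0=0; pred: 23+0-9=14
Step 8: prey: 0+0-0=0; pred: 14+0-5=9
Step 9: prey: 0+0-0=0; pred: 9+0-3=6
Step 10: prey: 0+0-0=0; pred: 6+0-2=4
Step 11: prey: 0+0-0=0; pred: 4+0-1=3
Max prey = 57 at step 1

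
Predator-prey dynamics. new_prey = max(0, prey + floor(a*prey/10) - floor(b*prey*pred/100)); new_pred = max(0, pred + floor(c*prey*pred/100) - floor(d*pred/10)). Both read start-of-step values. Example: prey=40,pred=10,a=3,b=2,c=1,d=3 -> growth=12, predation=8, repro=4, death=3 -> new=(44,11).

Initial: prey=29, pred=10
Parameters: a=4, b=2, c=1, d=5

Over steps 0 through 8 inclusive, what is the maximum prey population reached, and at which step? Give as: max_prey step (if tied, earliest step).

Answer: 176 8

Derivation:
Step 1: prey: 29+11-5=35; pred: 10+2-5=7
Step 2: prey: 35+14-4=45; pred: 7+2-3=6
Step 3: prey: 45+18-5=58; pred: 6+2-3=5
Step 4: prey: 58+23-5=76; pred: 5+2-2=5
Step 5: prey: 76+30-7=99; pred: 5+3-2=6
Step 6: prey: 99+39-11=127; pred: 6+5-3=8
Step 7: prey: 127+50-20=157; pred: 8+10-4=14
Step 8: prey: 157+62-43=176; pred: 14+21-7=28
Max prey = 176 at step 8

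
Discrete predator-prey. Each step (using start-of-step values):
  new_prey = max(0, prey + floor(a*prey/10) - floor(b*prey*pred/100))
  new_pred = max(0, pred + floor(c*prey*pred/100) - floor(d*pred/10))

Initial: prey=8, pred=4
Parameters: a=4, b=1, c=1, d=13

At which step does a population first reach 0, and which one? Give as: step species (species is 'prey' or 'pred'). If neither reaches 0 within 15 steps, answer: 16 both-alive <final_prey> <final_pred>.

Step 1: prey: 8+3-0=11; pred: 4+0-5=0
First extinction: pred at step 1

Answer: 1 pred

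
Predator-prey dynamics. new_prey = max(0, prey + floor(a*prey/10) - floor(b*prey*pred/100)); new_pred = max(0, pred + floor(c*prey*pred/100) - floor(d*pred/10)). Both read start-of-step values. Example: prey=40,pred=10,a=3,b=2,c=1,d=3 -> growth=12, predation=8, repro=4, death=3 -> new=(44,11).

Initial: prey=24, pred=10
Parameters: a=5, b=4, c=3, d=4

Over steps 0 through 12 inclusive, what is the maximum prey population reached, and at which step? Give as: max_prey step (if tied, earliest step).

Answer: 27 1

Derivation:
Step 1: prey: 24+12-9=27; pred: 10+7-4=13
Step 2: prey: 27+13-14=26; pred: 13+10-5=18
Step 3: prey: 26+13-18=21; pred: 18+14-7=25
Step 4: prey: 21+10-21=10; pred: 25+15-10=30
Step 5: prey: 10+5-12=3; pred: 30+9-12=27
Step 6: prey: 3+1-3=1; pred: 27+2-10=19
Step 7: prey: 1+0-0=1; pred: 19+0-7=12
Step 8: prey: 1+0-0=1; pred: 12+0-4=8
Step 9: prey: 1+0-0=1; pred: 8+0-3=5
Step 10: prey: 1+0-0=1; pred: 5+0-2=3
Step 11: prey: 1+0-0=1; pred: 3+0-1=2
Step 12: prey: 1+0-0=1; pred: 2+0-0=2
Max prey = 27 at step 1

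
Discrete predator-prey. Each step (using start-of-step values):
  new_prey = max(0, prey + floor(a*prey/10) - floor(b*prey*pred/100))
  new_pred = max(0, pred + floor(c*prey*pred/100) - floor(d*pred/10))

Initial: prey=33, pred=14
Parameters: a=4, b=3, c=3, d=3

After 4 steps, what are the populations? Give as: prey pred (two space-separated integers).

Step 1: prey: 33+13-13=33; pred: 14+13-4=23
Step 2: prey: 33+13-22=24; pred: 23+22-6=39
Step 3: prey: 24+9-28=5; pred: 39+28-11=56
Step 4: prey: 5+2-8=0; pred: 56+8-16=48

Answer: 0 48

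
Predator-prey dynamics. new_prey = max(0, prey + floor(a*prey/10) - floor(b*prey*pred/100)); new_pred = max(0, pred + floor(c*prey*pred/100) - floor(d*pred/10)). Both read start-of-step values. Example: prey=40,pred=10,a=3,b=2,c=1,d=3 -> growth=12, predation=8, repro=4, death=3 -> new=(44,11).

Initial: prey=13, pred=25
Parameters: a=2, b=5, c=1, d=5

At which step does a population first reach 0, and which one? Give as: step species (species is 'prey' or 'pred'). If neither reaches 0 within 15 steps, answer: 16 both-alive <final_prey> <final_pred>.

Step 1: prey: 13+2-16=0; pred: 25+3-12=16
First extinction: prey at step 1

Answer: 1 prey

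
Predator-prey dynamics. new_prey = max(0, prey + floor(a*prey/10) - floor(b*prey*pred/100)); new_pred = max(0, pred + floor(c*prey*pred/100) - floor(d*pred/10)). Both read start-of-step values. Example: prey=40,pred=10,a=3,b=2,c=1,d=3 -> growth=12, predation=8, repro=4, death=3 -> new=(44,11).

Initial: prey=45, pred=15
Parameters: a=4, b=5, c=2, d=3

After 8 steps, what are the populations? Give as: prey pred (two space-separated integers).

Step 1: prey: 45+18-33=30; pred: 15+13-4=24
Step 2: prey: 30+12-36=6; pred: 24+14-7=31
Step 3: prey: 6+2-9=0; pred: 31+3-9=25
Step 4: prey: 0+0-0=0; pred: 25+0-7=18
Step 5: prey: 0+0-0=0; pred: 18+0-5=13
Step 6: prey: 0+0-0=0; pred: 13+0-3=10
Step 7: prey: 0+0-0=0; pred: 10+0-3=7
Step 8: prey: 0+0-0=0; pred: 7+0-2=5

Answer: 0 5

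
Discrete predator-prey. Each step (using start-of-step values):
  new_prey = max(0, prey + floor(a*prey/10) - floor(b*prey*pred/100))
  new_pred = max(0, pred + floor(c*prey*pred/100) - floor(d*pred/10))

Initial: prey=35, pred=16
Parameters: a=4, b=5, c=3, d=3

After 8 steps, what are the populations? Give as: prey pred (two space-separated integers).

Answer: 0 5

Derivation:
Step 1: prey: 35+14-28=21; pred: 16+16-4=28
Step 2: prey: 21+8-29=0; pred: 28+17-8=37
Step 3: prey: 0+0-0=0; pred: 37+0-11=26
Step 4: prey: 0+0-0=0; pred: 26+0-7=19
Step 5: prey: 0+0-0=0; pred: 19+0-5=14
Step 6: prey: 0+0-0=0; pred: 14+0-4=10
Step 7: prey: 0+0-0=0; pred: 10+0-3=7
Step 8: prey: 0+0-0=0; pred: 7+0-2=5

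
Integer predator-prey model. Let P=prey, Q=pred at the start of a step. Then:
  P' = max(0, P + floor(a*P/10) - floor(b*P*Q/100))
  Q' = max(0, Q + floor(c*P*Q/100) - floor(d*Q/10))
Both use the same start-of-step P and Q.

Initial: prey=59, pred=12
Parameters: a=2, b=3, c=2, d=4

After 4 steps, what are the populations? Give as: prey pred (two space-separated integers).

Step 1: prey: 59+11-21=49; pred: 12+14-4=22
Step 2: prey: 49+9-32=26; pred: 22+21-8=35
Step 3: prey: 26+5-27=4; pred: 35+18-14=39
Step 4: prey: 4+0-4=0; pred: 39+3-15=27

Answer: 0 27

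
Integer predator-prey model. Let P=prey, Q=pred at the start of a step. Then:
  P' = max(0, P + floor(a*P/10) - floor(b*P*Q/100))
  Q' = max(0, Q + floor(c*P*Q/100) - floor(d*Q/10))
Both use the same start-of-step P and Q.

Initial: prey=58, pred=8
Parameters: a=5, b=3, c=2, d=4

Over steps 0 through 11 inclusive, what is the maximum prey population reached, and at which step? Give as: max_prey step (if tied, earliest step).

Step 1: prey: 58+29-13=74; pred: 8+9-3=14
Step 2: prey: 74+37-31=80; pred: 14+20-5=29
Step 3: prey: 80+40-69=51; pred: 29+46-11=64
Step 4: prey: 51+25-97=0; pred: 64+65-25=104
Step 5: prey: 0+0-0=0; pred: 104+0-41=63
Step 6: prey: 0+0-0=0; pred: 63+0-25=38
Step 7: prey: 0+0-0=0; pred: 38+0-15=23
Step 8: prey: 0+0-0=0; pred: 23+0-9=14
Step 9: prey: 0+0-0=0; pred: 14+0-5=9
Step 10: prey: 0+0-0=0; pred: 9+0-3=6
Step 11: prey: 0+0-0=0; pred: 6+0-2=4
Max prey = 80 at step 2

Answer: 80 2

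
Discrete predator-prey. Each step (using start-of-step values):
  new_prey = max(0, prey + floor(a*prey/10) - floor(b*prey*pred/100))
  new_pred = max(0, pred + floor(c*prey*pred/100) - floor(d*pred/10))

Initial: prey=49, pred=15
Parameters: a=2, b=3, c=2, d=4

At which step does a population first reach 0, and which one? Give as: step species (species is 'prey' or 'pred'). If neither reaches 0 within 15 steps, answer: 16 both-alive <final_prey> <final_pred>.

Step 1: prey: 49+9-22=36; pred: 15+14-6=23
Step 2: prey: 36+7-24=19; pred: 23+16-9=30
Step 3: prey: 19+3-17=5; pred: 30+11-12=29
Step 4: prey: 5+1-4=2; pred: 29+2-11=20
Step 5: prey: 2+0-1=1; pred: 20+0-8=12
Step 6: prey: 1+0-0=1; pred: 12+0-4=8
Step 7: prey: 1+0-0=1; pred: 8+0-3=5
Step 8: prey: 1+0-0=1; pred: 5+0-2=3
Step 9: prey: 1+0-0=1; pred: 3+0-1=2
Step 10: prey: 1+0-0=1; pred: 2+0-0=2
Steps 11-15: state stable at prey=1, pred=2 (no change)
No extinction within 15 steps

Answer: 16 both-alive 1 2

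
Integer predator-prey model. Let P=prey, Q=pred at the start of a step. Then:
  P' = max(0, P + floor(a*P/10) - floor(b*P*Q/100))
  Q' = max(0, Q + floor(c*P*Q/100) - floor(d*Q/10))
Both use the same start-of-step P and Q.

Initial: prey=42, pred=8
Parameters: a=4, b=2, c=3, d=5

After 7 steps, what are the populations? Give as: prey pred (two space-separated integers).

Step 1: prey: 42+16-6=52; pred: 8+10-4=14
Step 2: prey: 52+20-14=58; pred: 14+21-7=28
Step 3: prey: 58+23-32=49; pred: 28+48-14=62
Step 4: prey: 49+19-60=8; pred: 62+91-31=122
Step 5: prey: 8+3-19=0; pred: 122+29-61=90
Step 6: prey: 0+0-0=0; pred: 90+0-45=45
Step 7: prey: 0+0-0=0; pred: 45+0-22=23

Answer: 0 23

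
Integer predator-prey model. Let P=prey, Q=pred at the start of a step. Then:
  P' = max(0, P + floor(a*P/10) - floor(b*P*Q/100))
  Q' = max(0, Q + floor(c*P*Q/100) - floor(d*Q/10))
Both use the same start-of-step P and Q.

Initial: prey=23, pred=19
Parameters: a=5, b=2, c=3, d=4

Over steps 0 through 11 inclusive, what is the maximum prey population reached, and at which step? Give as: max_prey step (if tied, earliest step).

Answer: 26 1

Derivation:
Step 1: prey: 23+11-8=26; pred: 19+13-7=25
Step 2: prey: 26+13-13=26; pred: 25+19-10=34
Step 3: prey: 26+13-17=22; pred: 34+26-13=47
Step 4: prey: 22+11-20=13; pred: 47+31-18=60
Step 5: prey: 13+6-15=4; pred: 60+23-24=59
Step 6: prey: 4+2-4=2; pred: 59+7-23=43
Step 7: prey: 2+1-1=2; pred: 43+2-17=28
Step 8: prey: 2+1-1=2; pred: 28+1-11=18
Step 9: prey: 2+1-0=3; pred: 18+1-7=12
Step 10: prey: 3+1-0=4; pred: 12+1-4=9
Step 11: prey: 4+2-0=6; pred: 9+1-3=7
Max prey = 26 at step 1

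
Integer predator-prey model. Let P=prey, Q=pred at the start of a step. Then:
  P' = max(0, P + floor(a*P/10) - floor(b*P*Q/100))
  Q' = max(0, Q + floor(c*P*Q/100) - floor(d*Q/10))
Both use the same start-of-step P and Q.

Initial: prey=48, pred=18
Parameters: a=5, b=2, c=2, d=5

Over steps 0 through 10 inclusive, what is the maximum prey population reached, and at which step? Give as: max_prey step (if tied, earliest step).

Answer: 55 1

Derivation:
Step 1: prey: 48+24-17=55; pred: 18+17-9=26
Step 2: prey: 55+27-28=54; pred: 26+28-13=41
Step 3: prey: 54+27-44=37; pred: 41+44-20=65
Step 4: prey: 37+18-48=7; pred: 65+48-32=81
Step 5: prey: 7+3-11=0; pred: 81+11-40=52
Step 6: prey: 0+0-0=0; pred: 52+0-26=26
Step 7: prey: 0+0-0=0; pred: 26+0-13=13
Step 8: prey: 0+0-0=0; pred: 13+0-6=7
Step 9: prey: 0+0-0=0; pred: 7+0-3=4
Step 10: prey: 0+0-0=0; pred: 4+0-2=2
Max prey = 55 at step 1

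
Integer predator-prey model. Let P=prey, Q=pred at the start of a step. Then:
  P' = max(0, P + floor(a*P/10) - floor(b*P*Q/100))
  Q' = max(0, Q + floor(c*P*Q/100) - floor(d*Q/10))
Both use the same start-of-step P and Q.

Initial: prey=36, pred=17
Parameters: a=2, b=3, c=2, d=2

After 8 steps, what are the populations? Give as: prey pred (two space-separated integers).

Answer: 0 13

Derivation:
Step 1: prey: 36+7-18=25; pred: 17+12-3=26
Step 2: prey: 25+5-19=11; pred: 26+13-5=34
Step 3: prey: 11+2-11=2; pred: 34+7-6=35
Step 4: prey: 2+0-2=0; pred: 35+1-7=29
Step 5: prey: 0+0-0=0; pred: 29+0-5=24
Step 6: prey: 0+0-0=0; pred: 24+0-4=20
Step 7: prey: 0+0-0=0; pred: 20+0-4=16
Step 8: prey: 0+0-0=0; pred: 16+0-3=13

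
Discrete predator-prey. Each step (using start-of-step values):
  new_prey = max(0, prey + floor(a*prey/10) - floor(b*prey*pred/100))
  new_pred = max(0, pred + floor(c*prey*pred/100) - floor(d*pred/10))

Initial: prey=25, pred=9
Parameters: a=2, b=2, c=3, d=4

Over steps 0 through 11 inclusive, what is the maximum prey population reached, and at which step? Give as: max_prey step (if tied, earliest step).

Step 1: prey: 25+5-4=26; pred: 9+6-3=12
Step 2: prey: 26+5-6=25; pred: 12+9-4=17
Step 3: prey: 25+5-8=22; pred: 17+12-6=23
Step 4: prey: 22+4-10=16; pred: 23+15-9=29
Step 5: prey: 16+3-9=10; pred: 29+13-11=31
Step 6: prey: 10+2-6=6; pred: 31+9-12=28
Step 7: prey: 6+1-3=4; pred: 28+5-11=22
Step 8: prey: 4+0-1=3; pred: 22+2-8=16
Step 9: prey: 3+0-0=3; pred: 16+1-6=11
Step 10: prey: 3+0-0=3; pred: 11+0-4=7
Step 11: prey: 3+0-0=3; pred: 7+0-2=5
Max prey = 26 at step 1

Answer: 26 1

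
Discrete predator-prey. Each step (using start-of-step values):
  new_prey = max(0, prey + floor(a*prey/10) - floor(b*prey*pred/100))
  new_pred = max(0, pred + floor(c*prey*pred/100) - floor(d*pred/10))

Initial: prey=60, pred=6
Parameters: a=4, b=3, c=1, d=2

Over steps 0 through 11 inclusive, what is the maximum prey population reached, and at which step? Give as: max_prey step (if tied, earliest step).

Step 1: prey: 60+24-10=74; pred: 6+3-1=8
Step 2: prey: 74+29-17=86; pred: 8+5-1=12
Step 3: prey: 86+34-30=90; pred: 12+10-2=20
Step 4: prey: 90+36-54=72; pred: 20+18-4=34
Step 5: prey: 72+28-73=27; pred: 34+24-6=52
Step 6: prey: 27+10-42=0; pred: 52+14-10=56
Step 7: prey: 0+0-0=0; pred: 56+0-11=45
Step 8: prey: 0+0-0=0; pred: 45+0-9=36
Step 9: prey: 0+0-0=0; pred: 36+0-7=29
Step 10: prey: 0+0-0=0; pred: 29+0-5=24
Step 11: prey: 0+0-0=0; pred: 24+0-4=20
Max prey = 90 at step 3

Answer: 90 3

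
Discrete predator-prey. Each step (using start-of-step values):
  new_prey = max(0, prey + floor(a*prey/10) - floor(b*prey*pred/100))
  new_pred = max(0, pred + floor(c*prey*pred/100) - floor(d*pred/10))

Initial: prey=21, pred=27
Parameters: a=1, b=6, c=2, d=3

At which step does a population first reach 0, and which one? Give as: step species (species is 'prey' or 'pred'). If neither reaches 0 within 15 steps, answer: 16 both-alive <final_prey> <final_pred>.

Step 1: prey: 21+2-34=0; pred: 27+11-8=30
First extinction: prey at step 1

Answer: 1 prey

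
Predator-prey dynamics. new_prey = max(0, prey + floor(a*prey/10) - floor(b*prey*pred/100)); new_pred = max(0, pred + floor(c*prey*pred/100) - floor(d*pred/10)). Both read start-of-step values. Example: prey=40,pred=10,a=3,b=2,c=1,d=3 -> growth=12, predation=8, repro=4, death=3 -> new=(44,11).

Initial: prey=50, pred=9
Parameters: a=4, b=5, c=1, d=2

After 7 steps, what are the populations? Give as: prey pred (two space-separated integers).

Answer: 2 12

Derivation:
Step 1: prey: 50+20-22=48; pred: 9+4-1=12
Step 2: prey: 48+19-28=39; pred: 12+5-2=15
Step 3: prey: 39+15-29=25; pred: 15+5-3=17
Step 4: prey: 25+10-21=14; pred: 17+4-3=18
Step 5: prey: 14+5-12=7; pred: 18+2-3=17
Step 6: prey: 7+2-5=4; pred: 17+1-3=15
Step 7: prey: 4+1-3=2; pred: 15+0-3=12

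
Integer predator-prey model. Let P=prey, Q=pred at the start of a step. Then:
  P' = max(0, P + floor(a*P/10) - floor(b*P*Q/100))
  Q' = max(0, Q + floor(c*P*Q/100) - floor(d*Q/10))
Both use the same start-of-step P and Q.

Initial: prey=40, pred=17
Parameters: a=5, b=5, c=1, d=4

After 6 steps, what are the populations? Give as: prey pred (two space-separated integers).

Step 1: prey: 40+20-34=26; pred: 17+6-6=17
Step 2: prey: 26+13-22=17; pred: 17+4-6=15
Step 3: prey: 17+8-12=13; pred: 15+2-6=11
Step 4: prey: 13+6-7=12; pred: 11+1-4=8
Step 5: prey: 12+6-4=14; pred: 8+0-3=5
Step 6: prey: 14+7-3=18; pred: 5+0-2=3

Answer: 18 3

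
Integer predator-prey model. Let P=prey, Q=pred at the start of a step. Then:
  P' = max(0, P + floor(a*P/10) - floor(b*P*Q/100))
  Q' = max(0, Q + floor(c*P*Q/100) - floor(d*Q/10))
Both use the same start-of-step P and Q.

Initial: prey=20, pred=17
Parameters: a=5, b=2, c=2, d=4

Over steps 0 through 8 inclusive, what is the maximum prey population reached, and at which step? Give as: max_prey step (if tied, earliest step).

Step 1: prey: 20+10-6=24; pred: 17+6-6=17
Step 2: prey: 24+12-8=28; pred: 17+8-6=19
Step 3: prey: 28+14-10=32; pred: 19+10-7=22
Step 4: prey: 32+16-14=34; pred: 22+14-8=28
Step 5: prey: 34+17-19=32; pred: 28+19-11=36
Step 6: prey: 32+16-23=25; pred: 36+23-14=45
Step 7: prey: 25+12-22=15; pred: 45+22-18=49
Step 8: prey: 15+7-14=8; pred: 49+14-19=44
Max prey = 34 at step 4

Answer: 34 4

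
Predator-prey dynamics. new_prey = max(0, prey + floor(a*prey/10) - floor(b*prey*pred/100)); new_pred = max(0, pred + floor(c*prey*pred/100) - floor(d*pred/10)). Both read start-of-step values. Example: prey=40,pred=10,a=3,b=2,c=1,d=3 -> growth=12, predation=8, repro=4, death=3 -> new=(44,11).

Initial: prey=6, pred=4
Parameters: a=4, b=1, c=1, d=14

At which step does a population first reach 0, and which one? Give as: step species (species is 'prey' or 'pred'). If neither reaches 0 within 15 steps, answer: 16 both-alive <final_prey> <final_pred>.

Step 1: prey: 6+2-0=8; pred: 4+0-5=0
First extinction: pred at step 1

Answer: 1 pred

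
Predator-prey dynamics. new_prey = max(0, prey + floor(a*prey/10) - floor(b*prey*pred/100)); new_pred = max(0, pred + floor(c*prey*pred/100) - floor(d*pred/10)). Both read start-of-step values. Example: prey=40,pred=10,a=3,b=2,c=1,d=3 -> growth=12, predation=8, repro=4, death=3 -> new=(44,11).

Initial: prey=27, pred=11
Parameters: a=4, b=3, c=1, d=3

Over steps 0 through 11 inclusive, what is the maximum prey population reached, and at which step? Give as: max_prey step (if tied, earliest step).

Answer: 51 7

Derivation:
Step 1: prey: 27+10-8=29; pred: 11+2-3=10
Step 2: prey: 29+11-8=32; pred: 10+2-3=9
Step 3: prey: 32+12-8=36; pred: 9+2-2=9
Step 4: prey: 36+14-9=41; pred: 9+3-2=10
Step 5: prey: 41+16-12=45; pred: 10+4-3=11
Step 6: prey: 45+18-14=49; pred: 11+4-3=12
Step 7: prey: 49+19-17=51; pred: 12+5-3=14
Step 8: prey: 51+20-21=50; pred: 14+7-4=17
Step 9: prey: 50+20-25=45; pred: 17+8-5=20
Step 10: prey: 45+18-27=36; pred: 20+9-6=23
Step 11: prey: 36+14-24=26; pred: 23+8-6=25
Max prey = 51 at step 7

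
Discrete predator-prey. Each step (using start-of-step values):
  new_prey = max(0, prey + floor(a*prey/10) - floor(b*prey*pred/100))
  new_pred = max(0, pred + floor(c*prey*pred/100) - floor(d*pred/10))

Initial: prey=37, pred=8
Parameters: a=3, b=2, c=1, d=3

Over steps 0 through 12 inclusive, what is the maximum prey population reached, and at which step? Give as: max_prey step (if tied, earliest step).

Step 1: prey: 37+11-5=43; pred: 8+2-2=8
Step 2: prey: 43+12-6=49; pred: 8+3-2=9
Step 3: prey: 49+14-8=55; pred: 9+4-2=11
Step 4: prey: 55+16-12=59; pred: 11+6-3=14
Step 5: prey: 59+17-16=60; pred: 14+8-4=18
Step 6: prey: 60+18-21=57; pred: 18+10-5=23
Step 7: prey: 57+17-26=48; pred: 23+13-6=30
Step 8: prey: 48+14-28=34; pred: 30+14-9=35
Step 9: prey: 34+10-23=21; pred: 35+11-10=36
Step 10: prey: 21+6-15=12; pred: 36+7-10=33
Step 11: prey: 12+3-7=8; pred: 33+3-9=27
Step 12: prey: 8+2-4=6; pred: 27+2-8=21
Max prey = 60 at step 5

Answer: 60 5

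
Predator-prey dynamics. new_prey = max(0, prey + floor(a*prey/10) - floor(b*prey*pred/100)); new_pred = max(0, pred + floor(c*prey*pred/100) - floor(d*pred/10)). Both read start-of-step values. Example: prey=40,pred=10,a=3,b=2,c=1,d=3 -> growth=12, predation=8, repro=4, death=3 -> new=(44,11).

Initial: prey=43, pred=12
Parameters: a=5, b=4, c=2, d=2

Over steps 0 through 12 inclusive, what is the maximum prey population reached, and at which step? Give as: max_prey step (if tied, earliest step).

Answer: 44 1

Derivation:
Step 1: prey: 43+21-20=44; pred: 12+10-2=20
Step 2: prey: 44+22-35=31; pred: 20+17-4=33
Step 3: prey: 31+15-40=6; pred: 33+20-6=47
Step 4: prey: 6+3-11=0; pred: 47+5-9=43
Step 5: prey: 0+0-0=0; pred: 43+0-8=35
Step 6: prey: 0+0-0=0; pred: 35+0-7=28
Step 7: prey: 0+0-0=0; pred: 28+0-5=23
Step 8: prey: 0+0-0=0; pred: 23+0-4=19
Step 9: prey: 0+0-0=0; pred: 19+0-3=16
Step 10: prey: 0+0-0=0; pred: 16+0-3=13
Step 11: prey: 0+0-0=0; pred: 13+0-2=11
Step 12: prey: 0+0-0=0; pred: 11+0-2=9
Max prey = 44 at step 1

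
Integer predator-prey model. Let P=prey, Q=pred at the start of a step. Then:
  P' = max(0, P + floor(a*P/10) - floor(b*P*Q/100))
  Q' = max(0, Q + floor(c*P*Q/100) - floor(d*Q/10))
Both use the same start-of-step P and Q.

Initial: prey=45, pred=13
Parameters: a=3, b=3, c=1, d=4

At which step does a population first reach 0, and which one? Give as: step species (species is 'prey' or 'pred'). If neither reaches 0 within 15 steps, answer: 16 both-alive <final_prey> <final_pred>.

Answer: 16 both-alive 53 9

Derivation:
Step 1: prey: 45+13-17=41; pred: 13+5-5=13
Step 2: prey: 41+12-15=38; pred: 13+5-5=13
Step 3: prey: 38+11-14=35; pred: 13+4-5=12
Step 4: prey: 35+10-12=33; pred: 12+4-4=12
Step 5: prey: 33+9-11=31; pred: 12+3-4=11
Step 6: prey: 31+9-10=30; pred: 11+3-4=10
Step 7: prey: 30+9-9=30; pred: 10+3-4=9
Step 8: prey: 30+9-8=31; pred: 9+2-3=8
Step 9: prey: 31+9-7=33; pred: 8+2-3=7
Step 10: prey: 33+9-6=36; pred: 7+2-2=7
Step 11: prey: 36+10-7=39; pred: 7+2-2=7
Step 12: prey: 39+11-8=42; pred: 7+2-2=7
Step 13: prey: 42+12-8=46; pred: 7+2-2=7
Step 14: prey: 46+13-9=50; pred: 7+3-2=8
Step 15: prey: 50+15-12=53; pred: 8+4-3=9
No extinction within 15 steps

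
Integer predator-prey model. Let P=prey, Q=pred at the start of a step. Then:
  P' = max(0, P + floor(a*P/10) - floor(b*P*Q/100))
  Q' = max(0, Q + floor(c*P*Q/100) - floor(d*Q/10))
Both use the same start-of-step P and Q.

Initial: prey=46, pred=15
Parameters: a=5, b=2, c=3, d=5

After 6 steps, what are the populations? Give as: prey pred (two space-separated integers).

Answer: 0 31

Derivation:
Step 1: prey: 46+23-13=56; pred: 15+20-7=28
Step 2: prey: 56+28-31=53; pred: 28+47-14=61
Step 3: prey: 53+26-64=15; pred: 61+96-30=127
Step 4: prey: 15+7-38=0; pred: 127+57-63=121
Step 5: prey: 0+0-0=0; pred: 121+0-60=61
Step 6: prey: 0+0-0=0; pred: 61+0-30=31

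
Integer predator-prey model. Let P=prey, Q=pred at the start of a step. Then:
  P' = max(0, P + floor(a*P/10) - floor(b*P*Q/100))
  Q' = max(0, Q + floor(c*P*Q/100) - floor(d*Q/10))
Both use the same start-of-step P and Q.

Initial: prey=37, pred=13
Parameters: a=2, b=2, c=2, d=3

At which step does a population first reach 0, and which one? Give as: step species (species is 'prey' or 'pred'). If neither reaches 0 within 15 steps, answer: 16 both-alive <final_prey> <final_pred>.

Answer: 16 both-alive 2 3

Derivation:
Step 1: prey: 37+7-9=35; pred: 13+9-3=19
Step 2: prey: 35+7-13=29; pred: 19+13-5=27
Step 3: prey: 29+5-15=19; pred: 27+15-8=34
Step 4: prey: 19+3-12=10; pred: 34+12-10=36
Step 5: prey: 10+2-7=5; pred: 36+7-10=33
Step 6: prey: 5+1-3=3; pred: 33+3-9=27
Step 7: prey: 3+0-1=2; pred: 27+1-8=20
Step 8: prey: 2+0-0=2; pred: 20+0-6=14
Step 9: prey: 2+0-0=2; pred: 14+0-4=10
Step 10: prey: 2+0-0=2; pred: 10+0-3=7
Step 11: prey: 2+0-0=2; pred: 7+0-2=5
Step 12: prey: 2+0-0=2; pred: 5+0-1=4
Step 13: prey: 2+0-0=2; pred: 4+0-1=3
Step 14: prey: 2+0-0=2; pred: 3+0-0=3
Steps 15-15: state stable at prey=2, pred=3 (no change)
No extinction within 15 steps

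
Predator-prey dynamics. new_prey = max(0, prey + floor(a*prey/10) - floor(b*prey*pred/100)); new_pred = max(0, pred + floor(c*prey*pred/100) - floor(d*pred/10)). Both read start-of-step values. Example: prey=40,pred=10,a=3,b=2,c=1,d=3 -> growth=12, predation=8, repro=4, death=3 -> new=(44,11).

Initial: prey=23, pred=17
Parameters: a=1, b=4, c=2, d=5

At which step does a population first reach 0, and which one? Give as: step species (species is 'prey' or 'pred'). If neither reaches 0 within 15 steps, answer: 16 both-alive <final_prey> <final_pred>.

Answer: 16 both-alive 3 1

Derivation:
Step 1: prey: 23+2-15=10; pred: 17+7-8=16
Step 2: prey: 10+1-6=5; pred: 16+3-8=11
Step 3: prey: 5+0-2=3; pred: 11+1-5=7
Step 4: prey: 3+0-0=3; pred: 7+0-3=4
Step 5: prey: 3+0-0=3; pred: 4+0-2=2
Step 6: prey: 3+0-0=3; pred: 2+0-1=1
Step 7: prey: 3+0-0=3; pred: 1+0-0=1
Steps 8-15: state stable at prey=3, pred=1 (no change)
No extinction within 15 steps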